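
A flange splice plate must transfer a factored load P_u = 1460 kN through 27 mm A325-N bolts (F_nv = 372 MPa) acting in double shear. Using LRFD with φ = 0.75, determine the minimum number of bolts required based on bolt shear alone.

5 bolts

A_b = π·27²/4 = 572.6 mm².
Per-bolt design strength φR_n = 0.75 × 372 × 572.6 × 2 / 1000 = 319.5 kN.
n ≥ 1460 / 319.5 = 4.57 → use 5 bolts.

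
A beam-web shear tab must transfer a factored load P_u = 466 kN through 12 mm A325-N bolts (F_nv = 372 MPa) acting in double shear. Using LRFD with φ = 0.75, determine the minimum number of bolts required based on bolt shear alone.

A_b = π·12²/4 = 113.1 mm².
Per-bolt design strength φR_n = 0.75 × 372 × 113.1 × 2 / 1000 = 63.11 kN.
n ≥ 466 / 63.11 = 7.384 → use 8 bolts.

8 bolts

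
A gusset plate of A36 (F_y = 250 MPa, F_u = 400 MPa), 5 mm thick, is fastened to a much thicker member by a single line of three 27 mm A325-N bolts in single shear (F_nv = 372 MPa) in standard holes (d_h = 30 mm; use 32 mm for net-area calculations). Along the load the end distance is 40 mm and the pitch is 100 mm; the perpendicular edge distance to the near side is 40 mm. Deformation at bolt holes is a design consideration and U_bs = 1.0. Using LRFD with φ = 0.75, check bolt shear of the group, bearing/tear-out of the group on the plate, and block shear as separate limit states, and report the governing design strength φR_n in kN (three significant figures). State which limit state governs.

Bolt shear: A_b = π·27²/4 = 572.6 mm²; R_n = 372 × 572.6 × 3 × 1 / 1000 = 639 kN → 0.75 × 639 = 479 kN.
Bearing: edge l_c = 25, r_n = 60 kN; interior l_c = 70, r_n = 129.6 kN; R_n = 60 + 2·129.6 = 319.2 kN → 239 kN.
Block shear: A_gv = 1200, A_nv = 800, A_nt = 120 mm²; R_n = min(0.6F_uA_nv, 0.6F_yA_gv) + U_bs·F_u·A_nt = 228 kN → 171 kN.
Block shear governs: 171 kN.

171 kN (block shear governs)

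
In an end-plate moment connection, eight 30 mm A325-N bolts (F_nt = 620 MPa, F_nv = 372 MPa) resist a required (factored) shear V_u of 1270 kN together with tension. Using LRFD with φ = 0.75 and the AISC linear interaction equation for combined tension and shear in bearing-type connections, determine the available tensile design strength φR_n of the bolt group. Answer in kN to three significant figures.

1300 kN

A_b = π·30²/4 = 706.9 mm²; f_rv = 1270 × 1000 / (8 × 706.9) = 224.6 MPa.
F'_nt = 1.3 F_nt − (F_nt / φF_nv) f_rv = 1.3·620 − (620/(0.75·372))·224.6 = 306.9 MPa, capped at F_nt → F'_nt = 306.9 MPa.
R_n = F'_nt · A_b · n = 306.9 × 706.9 × 8 / 1000 = 1736 kN.
Design strength φR_n = 0.75 × 1736 = 1300 kN.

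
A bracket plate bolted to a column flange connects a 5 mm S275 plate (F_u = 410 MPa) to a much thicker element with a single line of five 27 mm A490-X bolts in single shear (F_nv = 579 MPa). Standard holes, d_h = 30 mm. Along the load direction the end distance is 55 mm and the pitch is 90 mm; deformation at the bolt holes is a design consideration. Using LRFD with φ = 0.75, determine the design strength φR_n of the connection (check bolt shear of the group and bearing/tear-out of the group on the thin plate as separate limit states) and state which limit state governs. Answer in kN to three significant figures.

Bolt shear: A_b = π·27²/4 = 572.6 mm²; R_n = 579 × 572.6 × 5 × 1 / 1000 = 1658 kN → 0.75 × 1658 = 1240 kN.
Bearing (1.2 l_c t F_u ≤ 2.4 d t F_u): upper limit = 2.4·27·5·410 / 1000 = 132.8 kN.
  Edge l_c = 55 − 30/2 = 40 → r_n = 98.4 kN; interior l_c = 90 − 30 = 60 → r_n = 132.8 kN.
  R_n,bearing = 1·98.4 + 4·132.8 = 629.8 kN → 0.75 × 629.8 = 472 kN.
Bearing governs: 472 kN.

472 kN (bearing governs)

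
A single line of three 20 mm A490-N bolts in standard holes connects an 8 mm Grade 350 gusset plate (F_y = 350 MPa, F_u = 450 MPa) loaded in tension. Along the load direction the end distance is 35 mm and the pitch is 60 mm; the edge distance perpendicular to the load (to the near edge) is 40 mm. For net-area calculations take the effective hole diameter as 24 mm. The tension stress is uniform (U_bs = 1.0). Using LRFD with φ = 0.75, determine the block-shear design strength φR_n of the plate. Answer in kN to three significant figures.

Shear plane L_v = 35 + 2·60 = 155 mm; A_gv = 155 × 8 = 1240 mm².
A_nv = (155 − 2.5·24) × 8 = 760 mm².
A_nt = (40 − 0.5·24) × 8 = 224 mm².
0.6 F_u A_nv = 205.2 kN; 0.6 F_y A_gv = 260.4 kN → shear rupture governs the shear term.
R_n = 205.2 + 1.0 × 450 × 224 / 1000 = 306 kN.
Design strength φR_n = 0.75 × 306 = 230 kN.

230 kN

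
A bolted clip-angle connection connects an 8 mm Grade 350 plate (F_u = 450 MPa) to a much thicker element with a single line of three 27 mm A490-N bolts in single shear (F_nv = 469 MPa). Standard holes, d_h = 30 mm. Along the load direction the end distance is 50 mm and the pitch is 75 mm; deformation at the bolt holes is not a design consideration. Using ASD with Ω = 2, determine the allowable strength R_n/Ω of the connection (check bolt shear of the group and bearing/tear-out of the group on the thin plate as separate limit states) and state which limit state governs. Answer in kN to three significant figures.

338 kN (bearing governs)

Bolt shear: A_b = π·27²/4 = 572.6 mm²; R_n = 469 × 572.6 × 3 × 1 / 1000 = 805.6 kN → 805.6 / 2 = 403 kN.
Bearing (1.5 l_c t F_u ≤ 3.0 d t F_u): upper limit = 3.0·27·8·450 / 1000 = 291.6 kN.
  Edge l_c = 50 − 30/2 = 35 → r_n = 189 kN; interior l_c = 75 − 30 = 45 → r_n = 243 kN.
  R_n,bearing = 1·189 + 2·243 = 675 kN → 675 / 2 = 338 kN.
Bearing governs: 338 kN.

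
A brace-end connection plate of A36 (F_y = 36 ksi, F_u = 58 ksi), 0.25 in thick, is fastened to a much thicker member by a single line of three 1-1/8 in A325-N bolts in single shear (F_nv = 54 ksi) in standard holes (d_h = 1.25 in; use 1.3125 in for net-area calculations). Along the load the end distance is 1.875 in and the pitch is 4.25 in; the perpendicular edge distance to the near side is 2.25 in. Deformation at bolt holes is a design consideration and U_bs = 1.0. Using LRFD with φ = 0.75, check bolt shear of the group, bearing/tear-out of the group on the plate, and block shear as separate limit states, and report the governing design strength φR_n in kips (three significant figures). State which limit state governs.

Bolt shear: A_b = π·1.125²/4 = 0.994 in²; R_n = 54 × 0.994 × 3 × 1 = 161 kips → 0.75 × 161 = 121 kips.
Bearing: edge l_c = 1.25, r_n = 21.75 kips; interior l_c = 3, r_n = 39.15 kips; R_n = 21.75 + 2·39.15 = 100 kips → 75 kips.
Block shear: A_gv = 2.594, A_nv = 1.773, A_nt = 0.3984 in²; R_n = min(0.6F_uA_nv, 0.6F_yA_gv) + U_bs·F_u·A_nt = 79.13 kips → 59.4 kips.
Block shear governs: 59.4 kips.

59.4 kips (block shear governs)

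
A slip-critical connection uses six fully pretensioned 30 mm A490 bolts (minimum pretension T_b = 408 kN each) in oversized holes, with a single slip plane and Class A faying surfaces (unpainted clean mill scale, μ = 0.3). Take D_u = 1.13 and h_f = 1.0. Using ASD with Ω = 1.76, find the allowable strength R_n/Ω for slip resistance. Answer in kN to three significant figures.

R_n = μ · D_u · h_f · T_b · n_s · n_b = 0.3 × 1.13 × 1.0 × 408 × 1 × 6 = 829.9 kN.
Allowable strength R_n/Ω = 829.9 / 1.76 = 472 kN.

472 kN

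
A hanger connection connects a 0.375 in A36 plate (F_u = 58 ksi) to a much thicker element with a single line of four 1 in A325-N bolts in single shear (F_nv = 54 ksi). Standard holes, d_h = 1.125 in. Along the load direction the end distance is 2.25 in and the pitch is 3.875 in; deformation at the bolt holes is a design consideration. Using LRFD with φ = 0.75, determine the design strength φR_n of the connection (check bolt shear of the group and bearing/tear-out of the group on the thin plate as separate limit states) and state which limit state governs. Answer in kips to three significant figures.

Bolt shear: A_b = π·1²/4 = 0.7854 in²; R_n = 54 × 0.7854 × 4 × 1 = 169.6 kips → 0.75 × 169.6 = 127 kips.
Bearing (1.2 l_c t F_u ≤ 2.4 d t F_u): upper limit = 2.4·1·0.375·58 = 52.2 kips.
  Edge l_c = 2.25 − 1.125/2 = 1.688 → r_n = 44.04 kips; interior l_c = 3.875 − 1.125 = 2.75 → r_n = 52.2 kips.
  R_n,bearing = 1·44.04 + 3·52.2 = 200.6 kips → 0.75 × 200.6 = 150 kips.
Bolt shear governs: 127 kips.

127 kips (bolt shear governs)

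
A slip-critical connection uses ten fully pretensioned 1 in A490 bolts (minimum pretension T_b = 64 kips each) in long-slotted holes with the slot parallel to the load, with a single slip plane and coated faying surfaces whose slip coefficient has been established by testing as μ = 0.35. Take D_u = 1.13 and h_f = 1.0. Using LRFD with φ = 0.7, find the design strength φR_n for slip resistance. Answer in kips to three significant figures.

177 kips

R_n = μ · D_u · h_f · T_b · n_s · n_b = 0.35 × 1.13 × 1.0 × 64 × 1 × 10 = 253.1 kips.
Design strength φR_n = 0.7 × 253.1 = 177 kips.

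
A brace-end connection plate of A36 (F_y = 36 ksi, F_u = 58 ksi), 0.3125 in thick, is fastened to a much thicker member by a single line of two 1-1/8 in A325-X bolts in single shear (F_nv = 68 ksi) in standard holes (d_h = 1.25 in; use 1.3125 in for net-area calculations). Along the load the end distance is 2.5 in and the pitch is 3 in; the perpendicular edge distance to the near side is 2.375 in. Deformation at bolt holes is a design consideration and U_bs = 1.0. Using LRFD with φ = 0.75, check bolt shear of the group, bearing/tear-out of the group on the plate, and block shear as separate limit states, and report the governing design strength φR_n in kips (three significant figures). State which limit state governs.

51.2 kips (block shear governs)

Bolt shear: A_b = π·1.125²/4 = 0.994 in²; R_n = 68 × 0.994 × 2 × 1 = 135.2 kips → 0.75 × 135.2 = 101 kips.
Bearing: edge l_c = 1.875, r_n = 40.78 kips; interior l_c = 1.75, r_n = 38.06 kips; R_n = 40.78 + 1·38.06 = 78.84 kips → 59.1 kips.
Block shear: A_gv = 1.719, A_nv = 1.104, A_nt = 0.5371 in²; R_n = min(0.6F_uA_nv, 0.6F_yA_gv) + U_bs·F_u·A_nt = 68.28 kips → 51.2 kips.
Block shear governs: 51.2 kips.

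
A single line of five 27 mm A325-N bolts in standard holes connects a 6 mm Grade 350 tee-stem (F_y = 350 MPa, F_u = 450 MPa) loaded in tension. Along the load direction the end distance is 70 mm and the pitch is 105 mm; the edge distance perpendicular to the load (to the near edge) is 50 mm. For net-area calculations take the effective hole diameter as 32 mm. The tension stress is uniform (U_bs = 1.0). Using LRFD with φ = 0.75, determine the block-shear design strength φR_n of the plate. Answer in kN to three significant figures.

Shear plane L_v = 70 + 4·105 = 490 mm; A_gv = 490 × 6 = 2940 mm².
A_nv = (490 − 4.5·32) × 6 = 2076 mm².
A_nt = (50 − 0.5·32) × 6 = 204 mm².
0.6 F_u A_nv = 560.5 kN; 0.6 F_y A_gv = 617.4 kN → shear rupture governs the shear term.
R_n = 560.5 + 1.0 × 450 × 204 / 1000 = 652.3 kN.
Design strength φR_n = 0.75 × 652.3 = 489 kN.

489 kN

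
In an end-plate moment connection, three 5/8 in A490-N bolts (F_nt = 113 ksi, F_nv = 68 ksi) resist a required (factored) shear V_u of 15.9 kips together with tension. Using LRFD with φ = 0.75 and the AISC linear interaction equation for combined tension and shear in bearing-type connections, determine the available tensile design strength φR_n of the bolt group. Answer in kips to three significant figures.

75 kips

A_b = π·0.625²/4 = 0.3068 in²; f_rv = 15.9 / (3 × 0.3068) = 17.28 ksi.
F'_nt = 1.3 F_nt − (F_nt / φF_nv) f_rv = 1.3·113 − (113/(0.75·68))·17.28 = 108.6 ksi, capped at F_nt → F'_nt = 108.6 ksi.
R_n = F'_nt · A_b · n = 108.6 × 0.3068 × 3 = 99.98 kips.
Design strength φR_n = 0.75 × 99.98 = 75 kips.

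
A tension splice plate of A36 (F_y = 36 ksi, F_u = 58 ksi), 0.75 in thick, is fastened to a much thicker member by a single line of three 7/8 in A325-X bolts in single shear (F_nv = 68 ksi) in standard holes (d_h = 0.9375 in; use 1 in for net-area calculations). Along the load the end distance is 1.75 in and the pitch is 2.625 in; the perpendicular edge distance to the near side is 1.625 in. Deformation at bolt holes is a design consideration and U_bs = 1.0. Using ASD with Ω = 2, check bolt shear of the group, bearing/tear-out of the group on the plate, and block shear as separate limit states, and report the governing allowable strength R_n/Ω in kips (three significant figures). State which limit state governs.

61.3 kips (bolt shear governs)

Bolt shear: A_b = π·0.875²/4 = 0.6013 in²; R_n = 68 × 0.6013 × 3 × 1 = 122.7 kips → 122.7 / 2 = 61.3 kips.
Bearing: edge l_c = 1.281, r_n = 66.88 kips; interior l_c = 1.688, r_n = 88.09 kips; R_n = 66.88 + 2·88.09 = 243.1 kips → 122 kips.
Block shear: A_gv = 5.25, A_nv = 3.375, A_nt = 0.8438 in²; R_n = min(0.6F_uA_nv, 0.6F_yA_gv) + U_bs·F_u·A_nt = 162.3 kips → 81.2 kips.
Bolt shear governs: 61.3 kips.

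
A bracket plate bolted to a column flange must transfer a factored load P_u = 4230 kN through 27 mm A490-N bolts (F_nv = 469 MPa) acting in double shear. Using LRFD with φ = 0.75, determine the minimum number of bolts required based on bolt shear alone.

11 bolts

A_b = π·27²/4 = 572.6 mm².
Per-bolt design strength φR_n = 0.75 × 469 × 572.6 × 2 / 1000 = 402.8 kN.
n ≥ 4230 / 402.8 = 10.5 → use 11 bolts.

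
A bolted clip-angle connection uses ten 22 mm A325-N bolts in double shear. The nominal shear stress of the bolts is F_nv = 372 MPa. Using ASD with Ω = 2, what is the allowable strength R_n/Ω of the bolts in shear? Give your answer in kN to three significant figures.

A_b = π × 22² / 4 = 380.1 mm².
R_n = F_nv · A_b · n · n_s = 372 × 380.1 × 10 × 2 / 1000 = 2828 kN.
Allowable strength R_n/Ω = 2828 / 2 = 1410 kN.

1410 kN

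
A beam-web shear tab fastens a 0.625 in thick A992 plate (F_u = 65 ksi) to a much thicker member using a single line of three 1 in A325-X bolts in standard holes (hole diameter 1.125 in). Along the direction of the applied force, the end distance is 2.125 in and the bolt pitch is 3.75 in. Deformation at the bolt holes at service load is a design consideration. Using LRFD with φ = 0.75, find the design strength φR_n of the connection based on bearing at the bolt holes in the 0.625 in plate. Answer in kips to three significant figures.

Per bolt r_n = 1.2 l_c t F_u ≤ 2.4 d t F_u; upper limit = 2.4 × 1 × 0.625 × 65 = 97.5 kips.
Edge bolt: l_c = 2.125 − 1.125/2 = 1.562 in → 1.2 × 1.562 × 0.625 × 65 = 76.17 → r_n = 76.17 kips.
Interior bolts: l_c = 3.75 − 1.125 = 2.625 in → 1.2 × 2.625 × 0.625 × 65 = 128 → r_n = 97.5 kips.
R_n = 1 × 76.17 + 2 × 97.5 = 271.2 kips.
Design strength φR_n = 0.75 × 271.2 = 203 kips.

203 kips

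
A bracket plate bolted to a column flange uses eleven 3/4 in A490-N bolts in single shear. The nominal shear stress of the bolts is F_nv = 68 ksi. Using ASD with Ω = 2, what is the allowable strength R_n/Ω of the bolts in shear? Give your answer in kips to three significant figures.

A_b = π × 0.75² / 4 = 0.4418 in².
R_n = F_nv · A_b · n · n_s = 68 × 0.4418 × 11 × 1 = 330.5 kips.
Allowable strength R_n/Ω = 330.5 / 2 = 165 kips.

165 kips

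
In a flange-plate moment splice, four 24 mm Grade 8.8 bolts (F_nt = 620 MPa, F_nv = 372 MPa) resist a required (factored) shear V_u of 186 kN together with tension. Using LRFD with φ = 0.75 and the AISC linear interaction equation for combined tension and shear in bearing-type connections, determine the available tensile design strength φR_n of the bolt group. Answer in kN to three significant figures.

A_b = π·24²/4 = 452.4 mm²; f_rv = 186 × 1000 / (4 × 452.4) = 102.8 MPa.
F'_nt = 1.3 F_nt − (F_nt / φF_nv) f_rv = 1.3·620 − (620/(0.75·372))·102.8 = 577.6 MPa, capped at F_nt → F'_nt = 577.6 MPa.
R_n = F'_nt · A_b · n = 577.6 × 452.4 × 4 / 1000 = 1045 kN.
Design strength φR_n = 0.75 × 1045 = 784 kN.

784 kN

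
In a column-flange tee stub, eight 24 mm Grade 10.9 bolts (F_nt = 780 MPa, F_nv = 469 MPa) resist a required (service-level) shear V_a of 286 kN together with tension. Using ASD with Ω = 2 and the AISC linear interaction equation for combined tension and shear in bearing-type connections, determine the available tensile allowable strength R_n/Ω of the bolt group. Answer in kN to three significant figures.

1360 kN

A_b = π·24²/4 = 452.4 mm²; f_rv = 286 × 1000 / (8 × 452.4) = 79.02 MPa.
F'_nt = 1.3 F_nt − (Ω F_nt / F_nv) f_rv = 1.3·780 − (2·780/469)·79.02 = 751.1 MPa, capped at F_nt → F'_nt = 751.1 MPa.
R_n = F'_nt · A_b · n = 751.1 × 452.4 × 8 / 1000 = 2718 kN.
Allowable strength R_n/Ω = 2718 / 2 = 1360 kN.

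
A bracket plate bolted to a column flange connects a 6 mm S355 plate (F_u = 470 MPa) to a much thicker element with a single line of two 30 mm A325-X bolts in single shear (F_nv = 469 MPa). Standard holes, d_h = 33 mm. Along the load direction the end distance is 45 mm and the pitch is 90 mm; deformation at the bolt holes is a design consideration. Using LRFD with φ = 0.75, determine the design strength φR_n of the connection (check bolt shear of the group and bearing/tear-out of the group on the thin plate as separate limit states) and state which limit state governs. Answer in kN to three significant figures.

Bolt shear: A_b = π·30²/4 = 706.9 mm²; R_n = 469 × 706.9 × 2 × 1 / 1000 = 663 kN → 0.75 × 663 = 497 kN.
Bearing (1.2 l_c t F_u ≤ 2.4 d t F_u): upper limit = 2.4·30·6·470 / 1000 = 203 kN.
  Edge l_c = 45 − 33/2 = 28.5 → r_n = 96.44 kN; interior l_c = 90 − 33 = 57 → r_n = 192.9 kN.
  R_n,bearing = 1·96.44 + 1·192.9 = 289.3 kN → 0.75 × 289.3 = 217 kN.
Bearing governs: 217 kN.

217 kN (bearing governs)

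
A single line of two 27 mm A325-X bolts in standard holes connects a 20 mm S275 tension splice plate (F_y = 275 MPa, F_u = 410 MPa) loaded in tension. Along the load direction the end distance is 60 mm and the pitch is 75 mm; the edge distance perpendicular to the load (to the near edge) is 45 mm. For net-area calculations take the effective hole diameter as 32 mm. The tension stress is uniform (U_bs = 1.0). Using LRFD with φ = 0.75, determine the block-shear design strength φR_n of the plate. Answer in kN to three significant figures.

Shear plane L_v = 60 + 1·75 = 135 mm; A_gv = 135 × 20 = 2700 mm².
A_nv = (135 − 1.5·32) × 20 = 1740 mm².
A_nt = (45 − 0.5·32) × 20 = 580 mm².
0.6 F_u A_nv = 428 kN; 0.6 F_y A_gv = 445.5 kN → shear rupture governs the shear term.
R_n = 428 + 1.0 × 410 × 580 / 1000 = 665.8 kN.
Design strength φR_n = 0.75 × 665.8 = 499 kN.

499 kN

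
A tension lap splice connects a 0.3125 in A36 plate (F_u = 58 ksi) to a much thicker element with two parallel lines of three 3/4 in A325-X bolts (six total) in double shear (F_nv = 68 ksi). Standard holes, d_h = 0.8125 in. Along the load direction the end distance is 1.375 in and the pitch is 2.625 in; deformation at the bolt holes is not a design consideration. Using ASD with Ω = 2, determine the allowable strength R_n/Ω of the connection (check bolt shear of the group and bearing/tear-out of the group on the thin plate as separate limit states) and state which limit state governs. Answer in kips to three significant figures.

108 kips (bearing governs)

Bolt shear: A_b = π·0.75²/4 = 0.4418 in²; R_n = 68 × 0.4418 × 6 × 2 = 360.5 kips → 360.5 / 2 = 180 kips.
Bearing (1.5 l_c t F_u ≤ 3.0 d t F_u): upper limit = 3.0·0.75·0.3125·58 = 40.78 kips.
  Edge l_c = 1.375 − 0.8125/2 = 0.9688 → r_n = 26.34 kips; interior l_c = 2.625 − 0.8125 = 1.812 → r_n = 40.78 kips.
  R_n,bearing = 2·26.34 + 4·40.78 = 215.8 kips → 215.8 / 2 = 108 kips.
Bearing governs: 108 kips.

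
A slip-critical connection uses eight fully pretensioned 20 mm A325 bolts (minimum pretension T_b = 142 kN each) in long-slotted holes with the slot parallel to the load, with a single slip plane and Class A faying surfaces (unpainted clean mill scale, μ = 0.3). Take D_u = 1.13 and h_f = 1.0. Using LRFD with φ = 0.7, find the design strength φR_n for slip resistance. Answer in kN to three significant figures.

270 kN

R_n = μ · D_u · h_f · T_b · n_s · n_b = 0.3 × 1.13 × 1.0 × 142 × 1 × 8 = 385.1 kN.
Design strength φR_n = 0.7 × 385.1 = 270 kN.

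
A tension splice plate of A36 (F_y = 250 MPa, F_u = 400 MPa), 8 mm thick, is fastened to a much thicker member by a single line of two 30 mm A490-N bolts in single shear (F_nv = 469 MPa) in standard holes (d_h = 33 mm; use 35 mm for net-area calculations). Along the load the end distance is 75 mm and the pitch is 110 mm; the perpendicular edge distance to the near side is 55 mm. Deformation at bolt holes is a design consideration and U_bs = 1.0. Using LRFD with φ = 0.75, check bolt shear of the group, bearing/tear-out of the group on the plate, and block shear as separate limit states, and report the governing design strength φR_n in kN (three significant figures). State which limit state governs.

256 kN (block shear governs)

Bolt shear: A_b = π·30²/4 = 706.9 mm²; R_n = 469 × 706.9 × 2 × 1 / 1000 = 663 kN → 0.75 × 663 = 497 kN.
Bearing: edge l_c = 58.5, r_n = 224.6 kN; interior l_c = 77, r_n = 230.4 kN; R_n = 224.6 + 1·230.4 = 455 kN → 341 kN.
Block shear: A_gv = 1480, A_nv = 1060, A_nt = 300 mm²; R_n = min(0.6F_uA_nv, 0.6F_yA_gv) + U_bs·F_u·A_nt = 342 kN → 256 kN.
Block shear governs: 256 kN.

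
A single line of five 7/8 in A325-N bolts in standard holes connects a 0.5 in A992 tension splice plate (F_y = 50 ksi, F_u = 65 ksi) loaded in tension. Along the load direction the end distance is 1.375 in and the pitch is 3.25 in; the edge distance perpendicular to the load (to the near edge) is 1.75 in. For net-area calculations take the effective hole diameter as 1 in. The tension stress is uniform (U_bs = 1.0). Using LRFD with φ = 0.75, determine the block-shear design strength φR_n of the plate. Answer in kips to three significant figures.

175 kips

Shear plane L_v = 1.375 + 4·3.25 = 14.38 in; A_gv = 14.38 × 0.5 = 7.188 in².
A_nv = (14.38 − 4.5·1) × 0.5 = 4.938 in².
A_nt = (1.75 − 0.5·1) × 0.5 = 0.625 in².
0.6 F_u A_nv = 192.6 kips; 0.6 F_y A_gv = 215.6 kips → shear rupture governs the shear term.
R_n = 192.6 + 1.0 × 65 × 0.625 = 233.2 kips.
Design strength φR_n = 0.75 × 233.2 = 175 kips.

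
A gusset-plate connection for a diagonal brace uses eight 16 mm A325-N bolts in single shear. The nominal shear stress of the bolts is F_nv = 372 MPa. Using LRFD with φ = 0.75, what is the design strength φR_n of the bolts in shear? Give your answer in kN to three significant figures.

A_b = π × 16² / 4 = 201.1 mm².
R_n = F_nv · A_b · n · n_s = 372 × 201.1 × 8 × 1 / 1000 = 598.4 kN.
Design strength φR_n = 0.75 × 598.4 = 449 kN.

449 kN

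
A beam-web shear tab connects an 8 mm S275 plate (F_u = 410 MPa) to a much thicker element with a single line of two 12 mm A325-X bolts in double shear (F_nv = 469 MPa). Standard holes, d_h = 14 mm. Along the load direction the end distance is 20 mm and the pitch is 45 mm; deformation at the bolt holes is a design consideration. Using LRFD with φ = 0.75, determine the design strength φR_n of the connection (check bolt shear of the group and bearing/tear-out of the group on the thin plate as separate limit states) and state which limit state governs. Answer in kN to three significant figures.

Bolt shear: A_b = π·12²/4 = 113.1 mm²; R_n = 469 × 113.1 × 2 × 2 / 1000 = 212.2 kN → 0.75 × 212.2 = 159 kN.
Bearing (1.2 l_c t F_u ≤ 2.4 d t F_u): upper limit = 2.4·12·8·410 / 1000 = 94.46 kN.
  Edge l_c = 20 − 14/2 = 13 → r_n = 51.17 kN; interior l_c = 45 − 14 = 31 → r_n = 94.46 kN.
  R_n,bearing = 1·51.17 + 1·94.46 = 145.6 kN → 0.75 × 145.6 = 109 kN.
Bearing governs: 109 kN.

109 kN (bearing governs)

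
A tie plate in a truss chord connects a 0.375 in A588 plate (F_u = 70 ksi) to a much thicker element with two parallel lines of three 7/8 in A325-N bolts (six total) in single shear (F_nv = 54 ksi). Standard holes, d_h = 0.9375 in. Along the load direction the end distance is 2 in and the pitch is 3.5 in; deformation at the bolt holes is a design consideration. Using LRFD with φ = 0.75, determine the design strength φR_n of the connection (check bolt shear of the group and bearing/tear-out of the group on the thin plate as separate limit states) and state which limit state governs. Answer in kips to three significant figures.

Bolt shear: A_b = π·0.875²/4 = 0.6013 in²; R_n = 54 × 0.6013 × 6 × 1 = 194.8 kips → 0.75 × 194.8 = 146 kips.
Bearing (1.2 l_c t F_u ≤ 2.4 d t F_u): upper limit = 2.4·0.875·0.375·70 = 55.13 kips.
  Edge l_c = 2 − 0.9375/2 = 1.531 → r_n = 48.23 kips; interior l_c = 3.5 − 0.9375 = 2.562 → r_n = 55.13 kips.
  R_n,bearing = 2·48.23 + 4·55.13 = 317 kips → 0.75 × 317 = 238 kips.
Bolt shear governs: 146 kips.

146 kips (bolt shear governs)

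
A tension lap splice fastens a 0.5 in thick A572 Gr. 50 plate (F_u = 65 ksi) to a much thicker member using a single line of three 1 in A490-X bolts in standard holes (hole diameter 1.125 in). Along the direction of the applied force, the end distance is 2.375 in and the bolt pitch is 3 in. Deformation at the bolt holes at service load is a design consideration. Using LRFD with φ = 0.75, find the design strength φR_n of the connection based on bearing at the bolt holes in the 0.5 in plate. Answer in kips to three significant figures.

163 kips

Per bolt r_n = 1.2 l_c t F_u ≤ 2.4 d t F_u; upper limit = 2.4 × 1 × 0.5 × 65 = 78 kips.
Edge bolt: l_c = 2.375 − 1.125/2 = 1.812 in → 1.2 × 1.812 × 0.5 × 65 = 70.69 → r_n = 70.69 kips.
Interior bolts: l_c = 3 − 1.125 = 1.875 in → 1.2 × 1.875 × 0.5 × 65 = 73.12 → r_n = 73.12 kips.
R_n = 1 × 70.69 + 2 × 73.12 = 216.9 kips.
Design strength φR_n = 0.75 × 216.9 = 163 kips.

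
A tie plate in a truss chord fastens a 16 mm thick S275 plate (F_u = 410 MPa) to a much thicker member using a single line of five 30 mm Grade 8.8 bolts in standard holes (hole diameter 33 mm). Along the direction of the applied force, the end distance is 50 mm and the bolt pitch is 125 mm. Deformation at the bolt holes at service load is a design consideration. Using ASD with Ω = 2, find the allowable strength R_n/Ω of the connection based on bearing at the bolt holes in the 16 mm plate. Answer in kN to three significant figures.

Per bolt r_n = 1.2 l_c t F_u ≤ 2.4 d t F_u; upper limit = 2.4 × 30 × 16 × 410 / 1000 = 472.3 kN.
Edge bolt: l_c = 50 − 33/2 = 33.5 mm → 1.2 × 33.5 × 16 × 410 / 1000 = 263.7 → r_n = 263.7 kN.
Interior bolts: l_c = 125 − 33 = 92 mm → 1.2 × 92 × 16 × 410 / 1000 = 724.2 → r_n = 472.3 kN.
R_n = 1 × 263.7 + 4 × 472.3 = 2153 kN.
Allowable strength R_n/Ω = 2153 / 2 = 1080 kN.

1080 kN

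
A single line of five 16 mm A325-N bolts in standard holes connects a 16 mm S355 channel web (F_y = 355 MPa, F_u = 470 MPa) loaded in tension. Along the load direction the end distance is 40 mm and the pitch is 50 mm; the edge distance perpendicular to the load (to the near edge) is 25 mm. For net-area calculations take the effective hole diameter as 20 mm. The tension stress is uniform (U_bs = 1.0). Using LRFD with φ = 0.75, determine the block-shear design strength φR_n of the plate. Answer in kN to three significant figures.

Shear plane L_v = 40 + 4·50 = 240 mm; A_gv = 240 × 16 = 3840 mm².
A_nv = (240 − 4.5·20) × 16 = 2400 mm².
A_nt = (25 − 0.5·20) × 16 = 240 mm².
0.6 F_u A_nv = 676.8 kN; 0.6 F_y A_gv = 817.9 kN → shear rupture governs the shear term.
R_n = 676.8 + 1.0 × 470 × 240 / 1000 = 789.6 kN.
Design strength φR_n = 0.75 × 789.6 = 592 kN.

592 kN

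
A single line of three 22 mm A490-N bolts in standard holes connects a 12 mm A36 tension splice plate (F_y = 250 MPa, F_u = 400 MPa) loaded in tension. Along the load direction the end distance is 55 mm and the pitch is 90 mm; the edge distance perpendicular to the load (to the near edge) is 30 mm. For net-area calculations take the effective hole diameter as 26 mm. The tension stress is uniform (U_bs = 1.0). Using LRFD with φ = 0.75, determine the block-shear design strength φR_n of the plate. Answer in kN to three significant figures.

Shear plane L_v = 55 + 2·90 = 235 mm; A_gv = 235 × 12 = 2820 mm².
A_nv = (235 − 2.5·26) × 12 = 2040 mm².
A_nt = (30 − 0.5·26) × 12 = 204 mm².
0.6 F_u A_nv = 489.6 kN; 0.6 F_y A_gv = 423 kN → shear yielding governs the shear term.
R_n = 423 + 1.0 × 400 × 204 / 1000 = 504.6 kN.
Design strength φR_n = 0.75 × 504.6 = 378 kN.

378 kN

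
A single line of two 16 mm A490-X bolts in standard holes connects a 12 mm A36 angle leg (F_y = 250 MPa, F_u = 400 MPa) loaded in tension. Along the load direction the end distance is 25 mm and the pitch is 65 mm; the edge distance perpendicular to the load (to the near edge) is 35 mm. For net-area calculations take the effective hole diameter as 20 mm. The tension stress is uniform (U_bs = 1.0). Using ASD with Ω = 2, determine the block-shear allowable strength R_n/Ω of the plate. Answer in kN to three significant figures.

Shear plane L_v = 25 + 1·65 = 90 mm; A_gv = 90 × 12 = 1080 mm².
A_nv = (90 − 1.5·20) × 12 = 720 mm².
A_nt = (35 − 0.5·20) × 12 = 300 mm².
0.6 F_u A_nv = 172.8 kN; 0.6 F_y A_gv = 162 kN → shear yielding governs the shear term.
R_n = 162 + 1.0 × 400 × 300 / 1000 = 282 kN.
Allowable strength R_n/Ω = 282 / 2 = 141 kN.

141 kN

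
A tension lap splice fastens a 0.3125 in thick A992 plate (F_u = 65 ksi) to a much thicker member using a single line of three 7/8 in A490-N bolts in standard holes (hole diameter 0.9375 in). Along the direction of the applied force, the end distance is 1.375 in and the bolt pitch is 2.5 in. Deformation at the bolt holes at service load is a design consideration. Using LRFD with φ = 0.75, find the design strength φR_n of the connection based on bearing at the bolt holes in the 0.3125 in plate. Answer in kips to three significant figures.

73.7 kips

Per bolt r_n = 1.2 l_c t F_u ≤ 2.4 d t F_u; upper limit = 2.4 × 0.875 × 0.3125 × 65 = 42.66 kips.
Edge bolt: l_c = 1.375 − 0.9375/2 = 0.9062 in → 1.2 × 0.9062 × 0.3125 × 65 = 22.09 → r_n = 22.09 kips.
Interior bolts: l_c = 2.5 − 0.9375 = 1.562 in → 1.2 × 1.562 × 0.3125 × 65 = 38.09 → r_n = 38.09 kips.
R_n = 1 × 22.09 + 2 × 38.09 = 98.26 kips.
Design strength φR_n = 0.75 × 98.26 = 73.7 kips.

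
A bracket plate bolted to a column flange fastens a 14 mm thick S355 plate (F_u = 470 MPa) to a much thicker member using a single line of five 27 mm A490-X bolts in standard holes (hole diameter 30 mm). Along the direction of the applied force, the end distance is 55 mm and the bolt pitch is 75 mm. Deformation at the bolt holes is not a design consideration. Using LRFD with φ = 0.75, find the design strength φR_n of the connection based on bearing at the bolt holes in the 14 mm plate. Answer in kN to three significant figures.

Per bolt r_n = 1.5 l_c t F_u ≤ 3.0 d t F_u; upper limit = 3.0 × 27 × 14 × 470 / 1000 = 533 kN.
Edge bolt: l_c = 55 − 30/2 = 40 mm → 1.5 × 40 × 14 × 470 / 1000 = 394.8 → r_n = 394.8 kN.
Interior bolts: l_c = 75 − 30 = 45 mm → 1.5 × 45 × 14 × 470 / 1000 = 444.2 → r_n = 444.2 kN.
R_n = 1 × 394.8 + 4 × 444.2 = 2171 kN.
Design strength φR_n = 0.75 × 2171 = 1630 kN.

1630 kN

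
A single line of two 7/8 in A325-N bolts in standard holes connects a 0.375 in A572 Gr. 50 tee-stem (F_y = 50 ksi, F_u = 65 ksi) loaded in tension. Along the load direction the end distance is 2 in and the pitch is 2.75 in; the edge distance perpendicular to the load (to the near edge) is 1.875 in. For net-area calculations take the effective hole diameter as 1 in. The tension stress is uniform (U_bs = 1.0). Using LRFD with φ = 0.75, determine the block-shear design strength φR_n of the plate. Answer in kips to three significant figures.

Shear plane L_v = 2 + 1·2.75 = 4.75 in; A_gv = 4.75 × 0.375 = 1.781 in².
A_nv = (4.75 − 1.5·1) × 0.375 = 1.219 in².
A_nt = (1.875 − 0.5·1) × 0.375 = 0.5156 in².
0.6 F_u A_nv = 47.53 kips; 0.6 F_y A_gv = 53.44 kips → shear rupture governs the shear term.
R_n = 47.53 + 1.0 × 65 × 0.5156 = 81.05 kips.
Design strength φR_n = 0.75 × 81.05 = 60.8 kips.

60.8 kips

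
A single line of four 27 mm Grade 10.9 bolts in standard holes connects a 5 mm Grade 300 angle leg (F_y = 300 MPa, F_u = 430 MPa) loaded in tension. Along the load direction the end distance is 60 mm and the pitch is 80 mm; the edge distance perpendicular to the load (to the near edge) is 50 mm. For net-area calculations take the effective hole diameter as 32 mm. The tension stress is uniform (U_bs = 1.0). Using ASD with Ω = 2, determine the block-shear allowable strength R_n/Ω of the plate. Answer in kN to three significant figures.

158 kN

Shear plane L_v = 60 + 3·80 = 300 mm; A_gv = 300 × 5 = 1500 mm².
A_nv = (300 − 3.5·32) × 5 = 940 mm².
A_nt = (50 − 0.5·32) × 5 = 170 mm².
0.6 F_u A_nv = 242.5 kN; 0.6 F_y A_gv = 270 kN → shear rupture governs the shear term.
R_n = 242.5 + 1.0 × 430 × 170 / 1000 = 315.6 kN.
Allowable strength R_n/Ω = 315.6 / 2 = 158 kN.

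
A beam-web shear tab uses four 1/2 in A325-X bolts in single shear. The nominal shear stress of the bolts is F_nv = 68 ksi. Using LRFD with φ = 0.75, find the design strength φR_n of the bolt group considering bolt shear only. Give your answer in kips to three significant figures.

40.1 kips

A_b = π × 0.5² / 4 = 0.1963 in².
R_n = F_nv · A_b · n · n_s = 68 × 0.1963 × 4 × 1 = 53.41 kips.
Design strength φR_n = 0.75 × 53.41 = 40.1 kips.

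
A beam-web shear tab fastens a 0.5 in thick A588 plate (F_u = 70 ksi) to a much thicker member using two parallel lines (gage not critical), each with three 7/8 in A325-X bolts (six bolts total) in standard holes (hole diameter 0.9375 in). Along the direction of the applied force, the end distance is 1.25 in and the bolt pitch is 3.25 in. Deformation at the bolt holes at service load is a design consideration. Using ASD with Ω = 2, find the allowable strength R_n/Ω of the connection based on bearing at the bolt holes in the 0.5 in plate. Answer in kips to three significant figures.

Per bolt r_n = 1.2 l_c t F_u ≤ 2.4 d t F_u; upper limit = 2.4 × 0.875 × 0.5 × 70 = 73.5 kips.
Edge bolt: l_c = 1.25 − 0.9375/2 = 0.7812 in → 1.2 × 0.7812 × 0.5 × 70 = 32.81 → r_n = 32.81 kips.
Interior bolts: l_c = 3.25 − 0.9375 = 2.312 in → 1.2 × 2.312 × 0.5 × 70 = 97.12 → r_n = 73.5 kips.
R_n = 2 × 32.81 + 4 × 73.5 = 359.6 kips.
Allowable strength R_n/Ω = 359.6 / 2 = 180 kips.

180 kips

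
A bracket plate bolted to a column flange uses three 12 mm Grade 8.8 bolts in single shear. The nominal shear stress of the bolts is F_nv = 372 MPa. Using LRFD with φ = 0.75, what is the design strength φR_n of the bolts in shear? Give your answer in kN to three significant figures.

94.7 kN

A_b = π × 12² / 4 = 113.1 mm².
R_n = F_nv · A_b · n · n_s = 372 × 113.1 × 3 × 1 / 1000 = 126.2 kN.
Design strength φR_n = 0.75 × 126.2 = 94.7 kN.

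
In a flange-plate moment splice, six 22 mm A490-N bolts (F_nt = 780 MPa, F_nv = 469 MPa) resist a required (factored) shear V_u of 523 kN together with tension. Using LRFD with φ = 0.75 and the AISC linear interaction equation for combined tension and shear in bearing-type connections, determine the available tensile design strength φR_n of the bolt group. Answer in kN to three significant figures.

865 kN

A_b = π·22²/4 = 380.1 mm²; f_rv = 523 × 1000 / (6 × 380.1) = 229.3 MPa.
F'_nt = 1.3 F_nt − (F_nt / φF_nv) f_rv = 1.3·780 − (780/(0.75·469))·229.3 = 505.5 MPa, capped at F_nt → F'_nt = 505.5 MPa.
R_n = F'_nt · A_b · n = 505.5 × 380.1 × 6 / 1000 = 1153 kN.
Design strength φR_n = 0.75 × 1153 = 865 kN.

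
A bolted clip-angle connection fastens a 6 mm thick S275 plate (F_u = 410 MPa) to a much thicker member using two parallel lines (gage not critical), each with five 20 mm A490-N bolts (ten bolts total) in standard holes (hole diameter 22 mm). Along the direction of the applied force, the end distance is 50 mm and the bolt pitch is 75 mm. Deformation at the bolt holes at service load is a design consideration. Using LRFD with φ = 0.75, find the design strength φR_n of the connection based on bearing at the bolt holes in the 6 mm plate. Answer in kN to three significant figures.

881 kN

Per bolt r_n = 1.2 l_c t F_u ≤ 2.4 d t F_u; upper limit = 2.4 × 20 × 6 × 410 / 1000 = 118.1 kN.
Edge bolt: l_c = 50 − 22/2 = 39 mm → 1.2 × 39 × 6 × 410 / 1000 = 115.1 → r_n = 115.1 kN.
Interior bolts: l_c = 75 − 22 = 53 mm → 1.2 × 53 × 6 × 410 / 1000 = 156.5 → r_n = 118.1 kN.
R_n = 2 × 115.1 + 8 × 118.1 = 1175 kN.
Design strength φR_n = 0.75 × 1175 = 881 kN.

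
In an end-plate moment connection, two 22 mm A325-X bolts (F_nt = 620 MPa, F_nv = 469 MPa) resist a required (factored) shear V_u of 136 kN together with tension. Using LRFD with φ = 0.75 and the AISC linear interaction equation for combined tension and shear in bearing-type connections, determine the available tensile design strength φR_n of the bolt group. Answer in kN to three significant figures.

280 kN

A_b = π·22²/4 = 380.1 mm²; f_rv = 136 × 1000 / (2 × 380.1) = 178.9 MPa.
F'_nt = 1.3 F_nt − (F_nt / φF_nv) f_rv = 1.3·620 − (620/(0.75·469))·178.9 = 490.7 MPa, capped at F_nt → F'_nt = 490.7 MPa.
R_n = F'_nt · A_b · n = 490.7 × 380.1 × 2 / 1000 = 373.1 kN.
Design strength φR_n = 0.75 × 373.1 = 280 kN.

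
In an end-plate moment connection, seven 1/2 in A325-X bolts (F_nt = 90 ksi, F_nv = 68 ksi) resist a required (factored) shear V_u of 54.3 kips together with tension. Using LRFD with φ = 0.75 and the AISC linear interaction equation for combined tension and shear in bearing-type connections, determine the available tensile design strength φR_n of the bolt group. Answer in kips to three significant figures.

A_b = π·0.5²/4 = 0.1963 in²; f_rv = 54.3 / (7 × 0.1963) = 39.51 ksi.
F'_nt = 1.3 F_nt − (F_nt / φF_nv) f_rv = 1.3·90 − (90/(0.75·68))·39.51 = 47.28 ksi, capped at F_nt → F'_nt = 47.28 ksi.
R_n = F'_nt · A_b · n = 47.28 × 0.1963 × 7 = 64.99 kips.
Design strength φR_n = 0.75 × 64.99 = 48.7 kips.

48.7 kips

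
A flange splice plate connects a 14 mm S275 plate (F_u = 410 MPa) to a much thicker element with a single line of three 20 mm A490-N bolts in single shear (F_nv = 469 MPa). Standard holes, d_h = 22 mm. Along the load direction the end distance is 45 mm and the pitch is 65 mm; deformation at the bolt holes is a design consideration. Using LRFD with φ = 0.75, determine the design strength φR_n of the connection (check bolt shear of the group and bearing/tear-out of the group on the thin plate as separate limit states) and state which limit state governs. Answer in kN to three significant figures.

332 kN (bolt shear governs)

Bolt shear: A_b = π·20²/4 = 314.2 mm²; R_n = 469 × 314.2 × 3 × 1 / 1000 = 442 kN → 0.75 × 442 = 332 kN.
Bearing (1.2 l_c t F_u ≤ 2.4 d t F_u): upper limit = 2.4·20·14·410 / 1000 = 275.5 kN.
  Edge l_c = 45 − 22/2 = 34 → r_n = 234.2 kN; interior l_c = 65 − 22 = 43 → r_n = 275.5 kN.
  R_n,bearing = 1·234.2 + 2·275.5 = 785.2 kN → 0.75 × 785.2 = 589 kN.
Bolt shear governs: 332 kN.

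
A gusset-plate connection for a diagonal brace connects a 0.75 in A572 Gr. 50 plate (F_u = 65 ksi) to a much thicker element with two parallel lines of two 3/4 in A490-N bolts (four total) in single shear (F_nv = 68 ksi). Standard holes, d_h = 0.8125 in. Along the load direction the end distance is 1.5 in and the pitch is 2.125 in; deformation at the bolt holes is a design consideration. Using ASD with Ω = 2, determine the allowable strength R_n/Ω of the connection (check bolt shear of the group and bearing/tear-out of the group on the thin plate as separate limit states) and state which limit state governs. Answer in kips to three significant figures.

60.1 kips (bolt shear governs)

Bolt shear: A_b = π·0.75²/4 = 0.4418 in²; R_n = 68 × 0.4418 × 4 × 1 = 120.2 kips → 120.2 / 2 = 60.1 kips.
Bearing (1.2 l_c t F_u ≤ 2.4 d t F_u): upper limit = 2.4·0.75·0.75·65 = 87.75 kips.
  Edge l_c = 1.5 − 0.8125/2 = 1.094 → r_n = 63.98 kips; interior l_c = 2.125 − 0.8125 = 1.312 → r_n = 76.78 kips.
  R_n,bearing = 2·63.98 + 2·76.78 = 281.5 kips → 281.5 / 2 = 141 kips.
Bolt shear governs: 60.1 kips.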